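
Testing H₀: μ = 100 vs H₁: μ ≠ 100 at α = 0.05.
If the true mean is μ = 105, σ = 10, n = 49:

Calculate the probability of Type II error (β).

SE = σ/√n = 10/√49 = 1.4286
Critical values: μ₀ ± z_0.025×SE = 100 ± 1.960×1.4286
Acceptance region: (97.1999, 102.8001)
Under H₁ (μ = 105): z_high = (102.8001 - 105)/1.4286 = -1.5399, z_low = (97.1999 - 105)/1.4286 = -5.4600
β = P(not reject | H₁) = Φ(-1.5399) - Φ(-5.4600) ≈ 0.0618

Answer: β ≈ 0.0618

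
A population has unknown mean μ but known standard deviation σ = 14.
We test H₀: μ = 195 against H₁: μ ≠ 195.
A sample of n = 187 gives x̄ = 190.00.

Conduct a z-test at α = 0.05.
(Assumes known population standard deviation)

Answer: z = -4.8838, reject H₀

Derivation:
Standard error: SE = σ/√n = 14/√187 = 1.0238
z-statistic: z = (x̄ - μ₀)/SE = (190.00 - 195)/1.0238 = -4.8838
Critical value: ±1.960
p-value < 0.0001
Decision: reject H₀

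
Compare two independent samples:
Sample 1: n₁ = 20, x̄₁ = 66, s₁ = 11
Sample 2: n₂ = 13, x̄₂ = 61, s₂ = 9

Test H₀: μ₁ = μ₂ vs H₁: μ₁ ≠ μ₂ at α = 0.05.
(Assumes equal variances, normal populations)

Answer: t = 1.3663, fail to reject H₀

Derivation:
Pooled variance: s²_p = [19×11² + 12×9²]/(31) = 105.5161
s_p = 10.2721
SE = s_p×√(1/n₁ + 1/n₂) = 10.2721×√(1/20 + 1/13) = 3.6596
t = (x̄₁ - x̄₂)/SE = (66 - 61)/3.6596 = 1.3663
df = 31, t-critical = ±2.040
Decision: fail to reject H₀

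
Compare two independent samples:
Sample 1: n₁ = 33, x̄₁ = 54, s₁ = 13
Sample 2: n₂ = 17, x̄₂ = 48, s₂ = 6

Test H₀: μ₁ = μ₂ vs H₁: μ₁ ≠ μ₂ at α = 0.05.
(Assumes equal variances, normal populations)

Answer: t = 1.8000, fail to reject H₀

Derivation:
Pooled variance: s²_p = [32×13² + 16×6²]/(48) = 124.6667
s_p = 11.1654
SE = s_p×√(1/n₁ + 1/n₂) = 11.1654×√(1/33 + 1/17) = 3.3333
t = (x̄₁ - x̄₂)/SE = (54 - 48)/3.3333 = 1.8000
df = 48, t-critical = ±2.011
Decision: fail to reject H₀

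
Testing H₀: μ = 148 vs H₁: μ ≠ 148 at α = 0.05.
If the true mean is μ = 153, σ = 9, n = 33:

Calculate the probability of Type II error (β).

Answer: β ≈ 0.1091

Derivation:
SE = σ/√n = 9/√33 = 1.5667
Critical values: μ₀ ± z_0.025×SE = 148 ± 1.960×1.5667
Acceptance region: (144.9293, 151.0707)
Under H₁ (μ = 153): z_high = (151.0707 - 153)/1.5667 = -1.2314, z_low = (144.9293 - 153)/1.5667 = -5.1514
β = P(not reject | H₁) = Φ(-1.2314) - Φ(-5.1514) ≈ 0.1091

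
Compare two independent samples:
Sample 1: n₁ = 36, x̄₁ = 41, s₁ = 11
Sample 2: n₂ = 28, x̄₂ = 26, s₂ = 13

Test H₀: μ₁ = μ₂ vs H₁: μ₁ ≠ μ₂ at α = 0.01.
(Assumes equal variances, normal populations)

Pooled variance: s²_p = [35×11² + 27×13²]/(62) = 141.9032
s_p = 11.9123
SE = s_p×√(1/n₁ + 1/n₂) = 11.9123×√(1/36 + 1/28) = 3.0016
t = (x̄₁ - x̄₂)/SE = (41 - 26)/3.0016 = 4.9973
df = 62, t-critical = ±2.657
Decision: reject H₀

Answer: t = 4.9973, reject H₀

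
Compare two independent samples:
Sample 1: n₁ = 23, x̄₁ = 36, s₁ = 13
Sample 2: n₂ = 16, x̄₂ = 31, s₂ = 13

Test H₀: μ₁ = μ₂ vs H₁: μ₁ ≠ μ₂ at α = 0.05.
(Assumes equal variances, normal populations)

Pooled variance: s²_p = [22×13² + 15×13²]/(37) = 169.0000
s_p = 13.0000
SE = s_p×√(1/n₁ + 1/n₂) = 13.0000×√(1/23 + 1/16) = 4.2321
t = (x̄₁ - x̄₂)/SE = (36 - 31)/4.2321 = 1.1814
df = 37, t-critical = ±2.026
Decision: fail to reject H₀

Answer: t = 1.1814, fail to reject H₀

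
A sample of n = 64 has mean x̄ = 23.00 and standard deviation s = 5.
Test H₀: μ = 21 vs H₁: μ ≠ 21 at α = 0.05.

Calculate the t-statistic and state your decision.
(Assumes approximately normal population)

df = n - 1 = 63
SE = s/√n = 5/√64 = 0.6250
t = (x̄ - μ₀)/SE = (23.00 - 21)/0.6250 = 3.2000
Critical value: t_{0.025,63} = ±1.998
p-value ≈ 0.0022
Decision: reject H₀

Answer: t = 3.2000, reject H₀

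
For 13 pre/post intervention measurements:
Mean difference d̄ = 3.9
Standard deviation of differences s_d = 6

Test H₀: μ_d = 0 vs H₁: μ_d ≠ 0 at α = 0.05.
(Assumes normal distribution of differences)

Answer: t = 2.3436, reject H₀

Derivation:
df = n - 1 = 12
SE = s_d/√n = 6/√13 = 1.6641
t = d̄/SE = 3.9/1.6641 = 2.3436
Critical value: t_{0.025,12} = ±2.179
p-value ≈ 0.0371
Decision: reject H₀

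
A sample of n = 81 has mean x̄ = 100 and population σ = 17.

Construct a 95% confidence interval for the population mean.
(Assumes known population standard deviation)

Answer: (96.2978, 103.7022)

Derivation:
Confidence level: 95%, α = 0.05
z_0.025 = 1.960
SE = σ/√n = 17/√81 = 1.8889
Margin of error = 1.960 × 1.8889 = 3.7022
CI: x̄ ± margin = 100 ± 3.7022
CI: (96.2978, 103.7022)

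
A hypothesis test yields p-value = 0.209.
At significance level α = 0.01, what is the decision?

Compare p-value to α:
0.209 ≥ 0.01
Decision: fail to reject H₀

Answer: fail to reject H₀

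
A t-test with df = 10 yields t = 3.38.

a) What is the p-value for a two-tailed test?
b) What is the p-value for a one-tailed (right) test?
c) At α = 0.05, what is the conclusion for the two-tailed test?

Answer: a) 0.0070, b) 0.0035, c) reject H₀

Derivation:
Using t-distribution with df = 10:
a) Two-tailed: p = 2×P(T > 3.38) = 0.0070
b) One-tailed: p = P(T > 3.38) = 0.0035
c) 0.0070 < 0.05, reject H₀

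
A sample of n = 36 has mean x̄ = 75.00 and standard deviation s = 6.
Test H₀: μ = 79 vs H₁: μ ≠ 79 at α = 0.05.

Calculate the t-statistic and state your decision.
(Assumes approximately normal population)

Answer: t = -4.0000, reject H₀

Derivation:
df = n - 1 = 35
SE = s/√n = 6/√36 = 1.0000
t = (x̄ - μ₀)/SE = (75.00 - 79)/1.0000 = -4.0000
Critical value: t_{0.025,35} = ±2.030
p-value ≈ 0.0003
Decision: reject H₀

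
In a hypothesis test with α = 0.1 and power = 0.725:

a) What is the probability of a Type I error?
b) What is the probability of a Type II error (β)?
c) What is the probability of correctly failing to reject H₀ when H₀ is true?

a) Type I error probability = α = 0.1
b) Power = P(reject H₀ | H₁ true) = 1 - β = 0.725, so Type II error probability = β = 1 - Power = 0.275
c) P(fail to reject H₀ | H₀ true) = 1 - α = 0.9

Answer: a) 0.1, b) 0.275, c) 0.9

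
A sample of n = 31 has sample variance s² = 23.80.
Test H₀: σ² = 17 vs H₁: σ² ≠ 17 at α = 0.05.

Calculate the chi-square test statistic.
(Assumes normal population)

Answer: χ² = 42.0000, fail to reject H₀

Derivation:
df = n - 1 = 30
χ² = (n-1)s²/σ₀² = 30×23.80/17 = 42.0000
Critical values: χ²_{0.975,30} = 16.791, χ²_{0.025,30} = 46.979
Rejection region: χ² < 16.791 or χ² > 46.979
Decision: fail to reject H₀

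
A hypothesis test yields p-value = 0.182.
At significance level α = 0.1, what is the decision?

Answer: fail to reject H₀

Derivation:
Compare p-value to α:
0.182 ≥ 0.1
Decision: fail to reject H₀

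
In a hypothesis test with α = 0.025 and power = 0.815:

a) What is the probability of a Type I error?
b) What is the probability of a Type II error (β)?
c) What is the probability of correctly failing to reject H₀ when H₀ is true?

a) Type I error probability = α = 0.025
b) Power = P(reject H₀ | H₁ true) = 1 - β = 0.815, so Type II error probability = β = 1 - Power = 0.185
c) P(fail to reject H₀ | H₀ true) = 1 - α = 0.975

Answer: a) 0.025, b) 0.185, c) 0.975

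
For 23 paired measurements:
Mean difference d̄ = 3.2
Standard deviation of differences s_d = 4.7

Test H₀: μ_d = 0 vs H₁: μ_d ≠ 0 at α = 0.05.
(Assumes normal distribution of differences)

Answer: t = 3.2653, reject H₀

Derivation:
df = n - 1 = 22
SE = s_d/√n = 4.7/√23 = 0.9800
t = d̄/SE = 3.2/0.9800 = 3.2653
Critical value: t_{0.025,22} = ±2.074
p-value ≈ 0.0035
Decision: reject H₀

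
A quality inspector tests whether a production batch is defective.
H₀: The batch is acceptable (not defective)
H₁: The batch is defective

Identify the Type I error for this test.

Answer: Rejecting an acceptable batch

Derivation:
A Type I error (probability α) occurs when we reject a true H₀.
A Type II error (probability β) occurs when we fail to reject a false H₀.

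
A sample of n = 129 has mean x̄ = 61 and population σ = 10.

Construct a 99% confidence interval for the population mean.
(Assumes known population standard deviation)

Confidence level: 99%, α = 0.01
z_0.005 = 2.576
SE = σ/√n = 10/√129 = 0.8805
Margin of error = 2.576 × 0.8805 = 2.2682
CI: x̄ ± margin = 61 ± 2.2682
CI: (58.7318, 63.2682)

Answer: (58.7318, 63.2682)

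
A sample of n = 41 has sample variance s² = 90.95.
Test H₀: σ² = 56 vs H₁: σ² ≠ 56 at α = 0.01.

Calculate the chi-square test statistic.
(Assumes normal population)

Answer: χ² = 64.9643, fail to reject H₀

Derivation:
df = n - 1 = 40
χ² = (n-1)s²/σ₀² = 40×90.95/56 = 64.9643
Critical values: χ²_{0.995,40} = 20.707, χ²_{0.005,40} = 66.766
Rejection region: χ² < 20.707 or χ² > 66.766
Decision: fail to reject H₀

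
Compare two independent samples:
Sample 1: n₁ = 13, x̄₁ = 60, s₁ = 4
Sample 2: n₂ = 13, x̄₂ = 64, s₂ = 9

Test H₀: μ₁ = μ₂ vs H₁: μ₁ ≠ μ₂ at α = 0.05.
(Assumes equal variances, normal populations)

Answer: t = -1.4643, fail to reject H₀

Derivation:
Pooled variance: s²_p = [12×4² + 12×9²]/(24) = 48.5000
s_p = 6.9642
SE = s_p×√(1/n₁ + 1/n₂) = 6.9642×√(1/13 + 1/13) = 2.7316
t = (x̄₁ - x̄₂)/SE = (60 - 64)/2.7316 = -1.4643
df = 24, t-critical = ±2.064
Decision: fail to reject H₀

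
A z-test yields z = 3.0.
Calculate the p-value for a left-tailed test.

Answer: p-value ≈ 0.9987

Derivation:
For z = 3.0:
p = P(Z < 3.0) = Φ(3.0) = 0.9987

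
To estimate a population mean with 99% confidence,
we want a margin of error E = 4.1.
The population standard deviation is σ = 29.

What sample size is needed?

Answer: n = 332

Derivation:
z_0.005 = 2.576
n = (z×σ/E)² = (2.576×29/4.1)²
n = 331.9862
Round up: n = 332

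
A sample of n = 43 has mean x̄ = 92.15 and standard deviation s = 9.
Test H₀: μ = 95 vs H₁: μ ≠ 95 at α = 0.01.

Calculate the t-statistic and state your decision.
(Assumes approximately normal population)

Answer: t = -2.0765, fail to reject H₀

Derivation:
df = n - 1 = 42
SE = s/√n = 9/√43 = 1.3725
t = (x̄ - μ₀)/SE = (92.15 - 95)/1.3725 = -2.0765
Critical value: t_{0.005,42} = ±2.698
p-value ≈ 0.0440
Decision: fail to reject H₀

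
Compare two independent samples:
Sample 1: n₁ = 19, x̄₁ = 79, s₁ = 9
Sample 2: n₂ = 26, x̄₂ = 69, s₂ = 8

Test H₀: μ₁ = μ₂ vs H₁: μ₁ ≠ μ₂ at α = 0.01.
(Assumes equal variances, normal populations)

Pooled variance: s²_p = [18×9² + 25×8²]/(43) = 71.1163
s_p = 8.4330
SE = s_p×√(1/n₁ + 1/n₂) = 8.4330×√(1/19 + 1/26) = 2.5452
t = (x̄₁ - x̄₂)/SE = (79 - 69)/2.5452 = 3.9290
df = 43, t-critical = ±2.695
Decision: reject H₀

Answer: t = 3.9290, reject H₀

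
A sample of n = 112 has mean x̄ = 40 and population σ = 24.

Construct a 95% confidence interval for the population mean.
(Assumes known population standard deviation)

Confidence level: 95%, α = 0.05
z_0.025 = 1.960
SE = σ/√n = 24/√112 = 2.2678
Margin of error = 1.960 × 2.2678 = 4.4449
CI: x̄ ± margin = 40 ± 4.4449
CI: (35.5551, 44.4449)

Answer: (35.5551, 44.4449)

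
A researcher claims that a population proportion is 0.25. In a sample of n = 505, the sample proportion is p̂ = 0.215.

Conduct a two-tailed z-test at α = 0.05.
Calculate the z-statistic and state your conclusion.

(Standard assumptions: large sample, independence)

H₀: p = 0.25, H₁: p ≠ 0.25
Standard error: SE = √(p₀(1-p₀)/n) = √(0.25×0.75/505) = 0.019269
z-statistic: z = (p̂ - p₀)/SE = (0.215 - 0.25)/0.019269 = -1.8164
Critical value: z_0.025 = ±1.960
p-value = 0.0693
Decision: fail to reject H₀ at α = 0.05

Answer: z = -1.8164, fail to reject H₀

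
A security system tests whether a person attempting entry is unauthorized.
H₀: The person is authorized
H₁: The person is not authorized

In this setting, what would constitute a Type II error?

Answer: Granting entry to an unauthorized person

Derivation:
Type I error: rejecting H₀ when it is actually true (false positive).
Type II error: failing to reject H₀ when H₁ is actually true (false negative).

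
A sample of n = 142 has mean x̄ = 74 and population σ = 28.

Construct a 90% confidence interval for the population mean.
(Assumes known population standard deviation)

Answer: (70.1347, 77.8653)

Derivation:
Confidence level: 90%, α = 0.1
z_0.05 = 1.645
SE = σ/√n = 28/√142 = 2.3497
Margin of error = 1.645 × 2.3497 = 3.8653
CI: x̄ ± margin = 74 ± 3.8653
CI: (70.1347, 77.8653)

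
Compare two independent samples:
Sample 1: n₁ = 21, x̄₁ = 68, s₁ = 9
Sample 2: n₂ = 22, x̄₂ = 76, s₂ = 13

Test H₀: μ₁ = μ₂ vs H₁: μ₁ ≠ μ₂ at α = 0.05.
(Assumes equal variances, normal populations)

Pooled variance: s²_p = [20×9² + 21×13²]/(41) = 126.0732
s_p = 11.2282
SE = s_p×√(1/n₁ + 1/n₂) = 11.2282×√(1/21 + 1/22) = 3.4255
t = (x̄₁ - x̄₂)/SE = (68 - 76)/3.4255 = -2.3354
df = 41, t-critical = ±2.020
Decision: reject H₀

Answer: t = -2.3354, reject H₀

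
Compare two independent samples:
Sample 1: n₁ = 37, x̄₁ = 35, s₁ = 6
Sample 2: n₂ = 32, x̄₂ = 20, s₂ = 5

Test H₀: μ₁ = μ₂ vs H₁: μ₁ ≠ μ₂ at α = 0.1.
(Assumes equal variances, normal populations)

Answer: t = 11.1765, reject H₀

Derivation:
Pooled variance: s²_p = [36×6² + 31×5²]/(67) = 30.9104
s_p = 5.5597
SE = s_p×√(1/n₁ + 1/n₂) = 5.5597×√(1/37 + 1/32) = 1.3421
t = (x̄₁ - x̄₂)/SE = (35 - 20)/1.3421 = 11.1765
df = 67, t-critical = ±1.668
Decision: reject H₀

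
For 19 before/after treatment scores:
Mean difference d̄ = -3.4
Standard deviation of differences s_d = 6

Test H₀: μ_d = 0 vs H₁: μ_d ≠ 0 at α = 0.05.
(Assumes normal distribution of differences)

Answer: t = -2.4700, reject H₀

Derivation:
df = n - 1 = 18
SE = s_d/√n = 6/√19 = 1.3765
t = d̄/SE = -3.4/1.3765 = -2.4700
Critical value: t_{0.025,18} = ±2.101
p-value ≈ 0.0237
Decision: reject H₀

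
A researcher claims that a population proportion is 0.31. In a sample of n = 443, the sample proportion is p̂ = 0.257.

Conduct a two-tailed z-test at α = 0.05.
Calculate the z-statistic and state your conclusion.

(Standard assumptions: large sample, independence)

H₀: p = 0.31, H₁: p ≠ 0.31
Standard error: SE = √(p₀(1-p₀)/n) = √(0.31×0.69/443) = 0.021974
z-statistic: z = (p̂ - p₀)/SE = (0.257 - 0.31)/0.021974 = -2.4119
Critical value: z_0.025 = ±1.960
p-value = 0.0159
Decision: reject H₀ at α = 0.05

Answer: z = -2.4119, reject H₀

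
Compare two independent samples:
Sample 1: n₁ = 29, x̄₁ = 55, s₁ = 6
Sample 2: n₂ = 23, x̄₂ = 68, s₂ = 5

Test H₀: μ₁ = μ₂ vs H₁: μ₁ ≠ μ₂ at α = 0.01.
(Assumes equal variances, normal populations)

Pooled variance: s²_p = [28×6² + 22×5²]/(50) = 31.1600
s_p = 5.5821
SE = s_p×√(1/n₁ + 1/n₂) = 5.5821×√(1/29 + 1/23) = 1.5586
t = (x̄₁ - x̄₂)/SE = (55 - 68)/1.5586 = -8.3408
df = 50, t-critical = ±2.678
Decision: reject H₀

Answer: t = -8.3408, reject H₀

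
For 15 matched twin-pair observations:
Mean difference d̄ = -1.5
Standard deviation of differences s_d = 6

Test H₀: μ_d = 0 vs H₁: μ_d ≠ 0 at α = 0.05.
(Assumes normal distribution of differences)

Answer: t = -0.9682, fail to reject H₀

Derivation:
df = n - 1 = 14
SE = s_d/√n = 6/√15 = 1.5492
t = d̄/SE = -1.5/1.5492 = -0.9682
Critical value: t_{0.025,14} = ±2.145
p-value ≈ 0.3494
Decision: fail to reject H₀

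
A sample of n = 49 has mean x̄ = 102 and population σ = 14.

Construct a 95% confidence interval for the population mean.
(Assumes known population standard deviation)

Confidence level: 95%, α = 0.05
z_0.025 = 1.960
SE = σ/√n = 14/√49 = 2.0000
Margin of error = 1.960 × 2.0000 = 3.9200
CI: x̄ ± margin = 102 ± 3.9200
CI: (98.0800, 105.9200)

Answer: (98.0800, 105.9200)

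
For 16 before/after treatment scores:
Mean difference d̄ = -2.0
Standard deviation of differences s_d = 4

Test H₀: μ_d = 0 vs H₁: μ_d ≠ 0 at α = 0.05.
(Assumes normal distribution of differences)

df = n - 1 = 15
SE = s_d/√n = 4/√16 = 1.0000
t = d̄/SE = -2.0/1.0000 = -2.0000
Critical value: t_{0.025,15} = ±2.131
p-value ≈ 0.0639
Decision: fail to reject H₀

Answer: t = -2.0000, fail to reject H₀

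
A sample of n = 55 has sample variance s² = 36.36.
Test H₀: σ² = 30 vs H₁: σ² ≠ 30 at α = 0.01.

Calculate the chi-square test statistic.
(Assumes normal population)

Answer: χ² = 65.4480, fail to reject H₀

Derivation:
df = n - 1 = 54
χ² = (n-1)s²/σ₀² = 54×36.36/30 = 65.4480
Critical values: χ²_{0.995,54} = 30.981, χ²_{0.005,54} = 84.502
Rejection region: χ² < 30.981 or χ² > 84.502
Decision: fail to reject H₀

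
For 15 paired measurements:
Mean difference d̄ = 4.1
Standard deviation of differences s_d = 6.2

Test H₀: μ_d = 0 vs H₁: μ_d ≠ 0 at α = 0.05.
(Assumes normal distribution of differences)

df = n - 1 = 14
SE = s_d/√n = 6.2/√15 = 1.6008
t = d̄/SE = 4.1/1.6008 = 2.5612
Critical value: t_{0.025,14} = ±2.145
p-value ≈ 0.0226
Decision: reject H₀

Answer: t = 2.5612, reject H₀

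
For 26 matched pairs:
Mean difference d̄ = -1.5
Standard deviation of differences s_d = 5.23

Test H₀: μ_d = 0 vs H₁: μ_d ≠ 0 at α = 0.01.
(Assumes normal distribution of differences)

Answer: t = -1.4624, fail to reject H₀

Derivation:
df = n - 1 = 25
SE = s_d/√n = 5.23/√26 = 1.0257
t = d̄/SE = -1.5/1.0257 = -1.4624
Critical value: t_{0.005,25} = ±2.787
p-value ≈ 0.1561
Decision: fail to reject H₀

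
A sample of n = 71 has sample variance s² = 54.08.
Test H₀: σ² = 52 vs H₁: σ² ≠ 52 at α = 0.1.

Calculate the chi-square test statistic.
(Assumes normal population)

Answer: χ² = 72.8000, fail to reject H₀

Derivation:
df = n - 1 = 70
χ² = (n-1)s²/σ₀² = 70×54.08/52 = 72.8000
Critical values: χ²_{0.95,70} = 51.739, χ²_{0.05,70} = 90.531
Rejection region: χ² < 51.739 or χ² > 90.531
Decision: fail to reject H₀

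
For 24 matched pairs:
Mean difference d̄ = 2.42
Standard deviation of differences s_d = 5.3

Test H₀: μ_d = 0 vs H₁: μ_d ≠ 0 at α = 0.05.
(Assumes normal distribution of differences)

df = n - 1 = 23
SE = s_d/√n = 5.3/√24 = 1.0819
t = d̄/SE = 2.42/1.0819 = 2.2368
Critical value: t_{0.025,23} = ±2.069
p-value ≈ 0.0353
Decision: reject H₀

Answer: t = 2.2368, reject H₀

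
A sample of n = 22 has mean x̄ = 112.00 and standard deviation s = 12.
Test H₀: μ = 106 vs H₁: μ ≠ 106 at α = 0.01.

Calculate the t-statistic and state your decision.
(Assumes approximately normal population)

Answer: t = 2.3452, fail to reject H₀

Derivation:
df = n - 1 = 21
SE = s/√n = 12/√22 = 2.5584
t = (x̄ - μ₀)/SE = (112.00 - 106)/2.5584 = 2.3452
Critical value: t_{0.005,21} = ±2.831
p-value ≈ 0.0289
Decision: fail to reject H₀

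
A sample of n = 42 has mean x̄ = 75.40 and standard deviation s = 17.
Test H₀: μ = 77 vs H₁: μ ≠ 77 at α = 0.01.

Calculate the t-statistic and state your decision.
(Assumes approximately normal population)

df = n - 1 = 41
SE = s/√n = 17/√42 = 2.6232
t = (x̄ - μ₀)/SE = (75.40 - 77)/2.6232 = -0.6099
Critical value: t_{0.005,41} = ±2.701
p-value ≈ 0.5453
Decision: fail to reject H₀

Answer: t = -0.6099, fail to reject H₀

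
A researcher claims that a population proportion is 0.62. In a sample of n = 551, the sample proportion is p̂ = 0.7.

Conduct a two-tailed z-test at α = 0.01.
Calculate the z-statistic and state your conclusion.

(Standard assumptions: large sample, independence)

H₀: p = 0.62, H₁: p ≠ 0.62
Standard error: SE = √(p₀(1-p₀)/n) = √(0.62×0.38/551) = 0.020678
z-statistic: z = (p̂ - p₀)/SE = (0.7 - 0.62)/0.020678 = 3.8688
Critical value: z_0.005 = ±2.576
p-value = 0.0001
Decision: reject H₀ at α = 0.01

Answer: z = 3.8688, reject H₀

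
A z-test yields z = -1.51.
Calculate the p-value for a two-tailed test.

Answer: p-value ≈ 0.1310

Derivation:
For z = -1.51:
p = 2×P(Z > |-1.51|) = 2×(1 - Φ(1.51)) = 0.1310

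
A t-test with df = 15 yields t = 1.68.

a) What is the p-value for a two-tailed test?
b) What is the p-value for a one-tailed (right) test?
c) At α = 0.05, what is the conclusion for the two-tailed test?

Answer: a) 0.1137, b) 0.0568, c) fail to reject H₀

Derivation:
Using t-distribution with df = 15:
a) Two-tailed: p = 2×P(T > 1.68) = 0.1137
b) One-tailed: p = P(T > 1.68) = 0.0568
c) 0.1137 ≥ 0.05, fail to reject H₀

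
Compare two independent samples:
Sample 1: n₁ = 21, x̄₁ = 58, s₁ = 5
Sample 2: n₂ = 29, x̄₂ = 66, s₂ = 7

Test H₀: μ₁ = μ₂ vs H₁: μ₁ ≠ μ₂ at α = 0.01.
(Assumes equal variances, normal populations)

Pooled variance: s²_p = [20×5² + 28×7²]/(48) = 39.0000
s_p = 6.2450
SE = s_p×√(1/n₁ + 1/n₂) = 6.2450×√(1/21 + 1/29) = 1.7894
t = (x̄₁ - x̄₂)/SE = (58 - 66)/1.7894 = -4.4708
df = 48, t-critical = ±2.682
Decision: reject H₀

Answer: t = -4.4708, reject H₀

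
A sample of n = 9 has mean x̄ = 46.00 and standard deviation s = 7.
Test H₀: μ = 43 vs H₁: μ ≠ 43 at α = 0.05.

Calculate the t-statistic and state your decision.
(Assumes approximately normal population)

Answer: t = 1.2857, fail to reject H₀

Derivation:
df = n - 1 = 8
SE = s/√n = 7/√9 = 2.3333
t = (x̄ - μ₀)/SE = (46.00 - 43)/2.3333 = 1.2857
Critical value: t_{0.025,8} = ±2.306
p-value ≈ 0.2345
Decision: fail to reject H₀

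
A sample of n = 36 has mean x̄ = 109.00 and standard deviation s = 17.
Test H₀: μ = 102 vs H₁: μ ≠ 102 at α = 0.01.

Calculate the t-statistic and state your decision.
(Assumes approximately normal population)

Answer: t = 2.4706, fail to reject H₀

Derivation:
df = n - 1 = 35
SE = s/√n = 17/√36 = 2.8333
t = (x̄ - μ₀)/SE = (109.00 - 102)/2.8333 = 2.4706
Critical value: t_{0.005,35} = ±2.724
p-value ≈ 0.0185
Decision: fail to reject H₀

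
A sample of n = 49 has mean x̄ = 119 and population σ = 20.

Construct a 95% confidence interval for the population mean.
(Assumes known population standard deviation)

Answer: (113.4001, 124.5999)

Derivation:
Confidence level: 95%, α = 0.05
z_0.025 = 1.960
SE = σ/√n = 20/√49 = 2.8571
Margin of error = 1.960 × 2.8571 = 5.5999
CI: x̄ ± margin = 119 ± 5.5999
CI: (113.4001, 124.5999)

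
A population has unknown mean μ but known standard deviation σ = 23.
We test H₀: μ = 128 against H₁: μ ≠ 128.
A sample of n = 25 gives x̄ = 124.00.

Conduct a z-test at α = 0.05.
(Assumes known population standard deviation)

Standard error: SE = σ/√n = 23/√25 = 4.6000
z-statistic: z = (x̄ - μ₀)/SE = (124.00 - 128)/4.6000 = -0.8696
Critical value: ±1.960
p-value = 0.3845
Decision: fail to reject H₀

Answer: z = -0.8696, fail to reject H₀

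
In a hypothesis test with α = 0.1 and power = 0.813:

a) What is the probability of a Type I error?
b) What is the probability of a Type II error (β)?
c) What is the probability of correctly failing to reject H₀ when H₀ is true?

Answer: a) 0.1, b) 0.187, c) 0.9

Derivation:
a) Type I error probability = α = 0.1
b) Power = P(reject H₀ | H₁ true) = 1 - β = 0.813, so Type II error probability = β = 1 - Power = 0.187
c) P(fail to reject H₀ | H₀ true) = 1 - α = 0.9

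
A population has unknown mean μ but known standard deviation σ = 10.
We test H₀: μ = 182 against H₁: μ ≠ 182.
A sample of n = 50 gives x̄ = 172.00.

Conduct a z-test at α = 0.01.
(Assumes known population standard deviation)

Answer: z = -7.0711, reject H₀

Derivation:
Standard error: SE = σ/√n = 10/√50 = 1.4142
z-statistic: z = (x̄ - μ₀)/SE = (172.00 - 182)/1.4142 = -7.0711
Critical value: ±2.576
p-value < 0.0001
Decision: reject H₀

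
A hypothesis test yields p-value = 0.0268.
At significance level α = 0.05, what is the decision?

Answer: reject H₀

Derivation:
Compare p-value to α:
0.0268 < 0.05
Decision: reject H₀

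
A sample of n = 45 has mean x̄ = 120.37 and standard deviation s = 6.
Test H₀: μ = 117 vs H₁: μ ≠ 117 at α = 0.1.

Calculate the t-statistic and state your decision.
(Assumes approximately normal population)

Answer: t = 3.7679, reject H₀

Derivation:
df = n - 1 = 44
SE = s/√n = 6/√45 = 0.8944
t = (x̄ - μ₀)/SE = (120.37 - 117)/0.8944 = 3.7679
Critical value: t_{0.05,44} = ±1.680
p-value ≈ 0.0005
Decision: reject H₀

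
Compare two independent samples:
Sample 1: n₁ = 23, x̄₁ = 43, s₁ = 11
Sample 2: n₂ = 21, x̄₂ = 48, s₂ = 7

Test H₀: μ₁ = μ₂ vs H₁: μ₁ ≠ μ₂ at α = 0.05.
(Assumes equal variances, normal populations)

Pooled variance: s²_p = [22×11² + 20×7²]/(42) = 86.7143
s_p = 9.3121
SE = s_p×√(1/n₁ + 1/n₂) = 9.3121×√(1/23 + 1/21) = 2.8106
t = (x̄₁ - x̄₂)/SE = (43 - 48)/2.8106 = -1.7790
df = 42, t-critical = ±2.018
Decision: fail to reject H₀

Answer: t = -1.7790, fail to reject H₀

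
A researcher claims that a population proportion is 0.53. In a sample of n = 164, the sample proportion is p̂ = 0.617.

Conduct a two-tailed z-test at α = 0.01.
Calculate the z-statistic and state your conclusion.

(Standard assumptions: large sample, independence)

H₀: p = 0.53, H₁: p ≠ 0.53
Standard error: SE = √(p₀(1-p₀)/n) = √(0.53×0.47/164) = 0.038973
z-statistic: z = (p̂ - p₀)/SE = (0.617 - 0.53)/0.038973 = 2.2323
Critical value: z_0.005 = ±2.576
p-value = 0.0256
Decision: fail to reject H₀ at α = 0.01

Answer: z = 2.2323, fail to reject H₀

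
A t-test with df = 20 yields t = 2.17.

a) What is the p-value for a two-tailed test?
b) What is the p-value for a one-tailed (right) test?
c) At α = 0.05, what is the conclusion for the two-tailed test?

Using t-distribution with df = 20:
a) Two-tailed: p = 2×P(T > 2.17) = 0.0422
b) One-tailed: p = P(T > 2.17) = 0.0211
c) 0.0422 < 0.05, reject H₀

Answer: a) 0.0422, b) 0.0211, c) reject H₀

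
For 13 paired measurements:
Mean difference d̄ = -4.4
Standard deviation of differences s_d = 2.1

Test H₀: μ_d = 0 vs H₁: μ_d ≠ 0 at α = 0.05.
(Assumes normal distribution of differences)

Answer: t = -7.5549, reject H₀

Derivation:
df = n - 1 = 12
SE = s_d/√n = 2.1/√13 = 0.5824
t = d̄/SE = -4.4/0.5824 = -7.5549
Critical value: t_{0.025,12} = ±2.179
p-value < 0.0001
Decision: reject H₀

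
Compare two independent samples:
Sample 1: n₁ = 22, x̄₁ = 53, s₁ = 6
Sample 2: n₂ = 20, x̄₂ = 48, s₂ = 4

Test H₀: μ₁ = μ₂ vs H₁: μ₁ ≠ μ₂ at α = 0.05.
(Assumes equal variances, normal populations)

Answer: t = 3.1439, reject H₀

Derivation:
Pooled variance: s²_p = [21×6² + 19×4²]/(40) = 26.5000
s_p = 5.1478
SE = s_p×√(1/n₁ + 1/n₂) = 5.1478×√(1/22 + 1/20) = 1.5904
t = (x̄₁ - x̄₂)/SE = (53 - 48)/1.5904 = 3.1439
df = 40, t-critical = ±2.021
Decision: reject H₀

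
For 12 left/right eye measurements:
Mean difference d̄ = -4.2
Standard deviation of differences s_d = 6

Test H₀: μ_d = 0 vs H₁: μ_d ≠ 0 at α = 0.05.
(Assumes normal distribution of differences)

Answer: t = -2.4248, reject H₀

Derivation:
df = n - 1 = 11
SE = s_d/√n = 6/√12 = 1.7321
t = d̄/SE = -4.2/1.7321 = -2.4248
Critical value: t_{0.025,11} = ±2.201
p-value ≈ 0.0337
Decision: reject H₀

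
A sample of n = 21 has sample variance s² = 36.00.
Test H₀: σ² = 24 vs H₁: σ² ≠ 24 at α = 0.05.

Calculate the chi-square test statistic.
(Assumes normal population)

df = n - 1 = 20
χ² = (n-1)s²/σ₀² = 20×36.00/24 = 30.0000
Critical values: χ²_{0.975,20} = 9.591, χ²_{0.025,20} = 34.170
Rejection region: χ² < 9.591 or χ² > 34.170
Decision: fail to reject H₀

Answer: χ² = 30.0000, fail to reject H₀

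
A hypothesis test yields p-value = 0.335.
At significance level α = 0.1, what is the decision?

Compare p-value to α:
0.335 ≥ 0.1
Decision: fail to reject H₀

Answer: fail to reject H₀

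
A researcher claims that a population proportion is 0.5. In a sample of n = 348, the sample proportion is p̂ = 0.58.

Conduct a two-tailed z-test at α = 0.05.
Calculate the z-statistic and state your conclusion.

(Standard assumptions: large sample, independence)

Answer: z = 2.9847, reject H₀

Derivation:
H₀: p = 0.5, H₁: p ≠ 0.5
Standard error: SE = √(p₀(1-p₀)/n) = √(0.5×0.5/348) = 0.026803
z-statistic: z = (p̂ - p₀)/SE = (0.58 - 0.5)/0.026803 = 2.9847
Critical value: z_0.025 = ±1.960
p-value = 0.0028
Decision: reject H₀ at α = 0.05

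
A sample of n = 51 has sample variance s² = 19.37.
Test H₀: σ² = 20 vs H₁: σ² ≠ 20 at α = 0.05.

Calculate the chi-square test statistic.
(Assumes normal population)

df = n - 1 = 50
χ² = (n-1)s²/σ₀² = 50×19.37/20 = 48.4250
Critical values: χ²_{0.975,50} = 32.357, χ²_{0.025,50} = 71.420
Rejection region: χ² < 32.357 or χ² > 71.420
Decision: fail to reject H₀

Answer: χ² = 48.4250, fail to reject H₀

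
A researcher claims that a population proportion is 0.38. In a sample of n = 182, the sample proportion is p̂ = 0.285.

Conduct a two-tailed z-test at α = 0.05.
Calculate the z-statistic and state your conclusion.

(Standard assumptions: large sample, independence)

Answer: z = -2.6404, reject H₀

Derivation:
H₀: p = 0.38, H₁: p ≠ 0.38
Standard error: SE = √(p₀(1-p₀)/n) = √(0.38×0.62/182) = 0.035979
z-statistic: z = (p̂ - p₀)/SE = (0.285 - 0.38)/0.035979 = -2.6404
Critical value: z_0.025 = ±1.960
p-value = 0.0083
Decision: reject H₀ at α = 0.05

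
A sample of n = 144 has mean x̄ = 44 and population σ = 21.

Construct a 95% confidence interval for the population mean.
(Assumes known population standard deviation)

Answer: (40.5700, 47.4300)

Derivation:
Confidence level: 95%, α = 0.05
z_0.025 = 1.960
SE = σ/√n = 21/√144 = 1.7500
Margin of error = 1.960 × 1.7500 = 3.4300
CI: x̄ ± margin = 44 ± 3.4300
CI: (40.5700, 47.4300)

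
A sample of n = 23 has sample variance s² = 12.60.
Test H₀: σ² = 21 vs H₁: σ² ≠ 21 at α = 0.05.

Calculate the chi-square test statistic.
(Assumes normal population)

Answer: χ² = 13.2000, fail to reject H₀

Derivation:
df = n - 1 = 22
χ² = (n-1)s²/σ₀² = 22×12.60/21 = 13.2000
Critical values: χ²_{0.975,22} = 10.982, χ²_{0.025,22} = 36.781
Rejection region: χ² < 10.982 or χ² > 36.781
Decision: fail to reject H₀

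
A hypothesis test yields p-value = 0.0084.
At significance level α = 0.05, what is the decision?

Answer: reject H₀

Derivation:
Compare p-value to α:
0.0084 < 0.05
Decision: reject H₀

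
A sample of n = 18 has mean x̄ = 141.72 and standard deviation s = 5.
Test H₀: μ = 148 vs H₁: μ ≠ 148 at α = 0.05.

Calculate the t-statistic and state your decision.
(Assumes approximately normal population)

df = n - 1 = 17
SE = s/√n = 5/√18 = 1.1785
t = (x̄ - μ₀)/SE = (141.72 - 148)/1.1785 = -5.3288
Critical value: t_{0.025,17} = ±2.110
p-value ≈ 0.0001
Decision: reject H₀

Answer: t = -5.3288, reject H₀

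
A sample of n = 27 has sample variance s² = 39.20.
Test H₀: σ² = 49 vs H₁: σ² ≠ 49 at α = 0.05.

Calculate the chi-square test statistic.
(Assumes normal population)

df = n - 1 = 26
χ² = (n-1)s²/σ₀² = 26×39.20/49 = 20.8000
Critical values: χ²_{0.975,26} = 13.844, χ²_{0.025,26} = 41.923
Rejection region: χ² < 13.844 or χ² > 41.923
Decision: fail to reject H₀

Answer: χ² = 20.8000, fail to reject H₀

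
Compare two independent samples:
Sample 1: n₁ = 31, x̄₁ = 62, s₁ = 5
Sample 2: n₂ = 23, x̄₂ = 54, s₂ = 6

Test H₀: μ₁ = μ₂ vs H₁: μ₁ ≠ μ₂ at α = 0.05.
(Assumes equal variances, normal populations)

Pooled variance: s²_p = [30×5² + 22×6²]/(52) = 29.6538
s_p = 5.4455
SE = s_p×√(1/n₁ + 1/n₂) = 5.4455×√(1/31 + 1/23) = 1.4986
t = (x̄₁ - x̄₂)/SE = (62 - 54)/1.4986 = 5.3383
df = 52, t-critical = ±2.007
Decision: reject H₀

Answer: t = 5.3383, reject H₀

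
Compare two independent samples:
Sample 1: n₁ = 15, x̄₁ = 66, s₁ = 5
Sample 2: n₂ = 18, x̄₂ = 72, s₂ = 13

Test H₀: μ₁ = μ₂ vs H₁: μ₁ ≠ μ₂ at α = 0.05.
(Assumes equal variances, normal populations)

Answer: t = -1.6832, fail to reject H₀

Derivation:
Pooled variance: s²_p = [14×5² + 17×13²]/(31) = 103.9677
s_p = 10.1965
SE = s_p×√(1/n₁ + 1/n₂) = 10.1965×√(1/15 + 1/18) = 3.5647
t = (x̄₁ - x̄₂)/SE = (66 - 72)/3.5647 = -1.6832
df = 31, t-critical = ±2.040
Decision: fail to reject H₀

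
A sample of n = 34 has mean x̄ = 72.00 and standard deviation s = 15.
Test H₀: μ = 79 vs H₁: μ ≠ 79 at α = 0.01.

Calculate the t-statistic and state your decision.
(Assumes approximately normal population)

Answer: t = -2.7211, fail to reject H₀

Derivation:
df = n - 1 = 33
SE = s/√n = 15/√34 = 2.5725
t = (x̄ - μ₀)/SE = (72.00 - 79)/2.5725 = -2.7211
Critical value: t_{0.005,33} = ±2.733
p-value ≈ 0.0103
Decision: fail to reject H₀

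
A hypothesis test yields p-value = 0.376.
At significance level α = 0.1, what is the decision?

Answer: fail to reject H₀

Derivation:
Compare p-value to α:
0.376 ≥ 0.1
Decision: fail to reject H₀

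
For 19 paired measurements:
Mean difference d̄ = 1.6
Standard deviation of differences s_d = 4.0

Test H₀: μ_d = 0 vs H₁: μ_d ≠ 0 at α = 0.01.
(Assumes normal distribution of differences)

Answer: t = 1.7435, fail to reject H₀

Derivation:
df = n - 1 = 18
SE = s_d/√n = 4.0/√19 = 0.9177
t = d̄/SE = 1.6/0.9177 = 1.7435
Critical value: t_{0.005,18} = ±2.878
p-value ≈ 0.0983
Decision: fail to reject H₀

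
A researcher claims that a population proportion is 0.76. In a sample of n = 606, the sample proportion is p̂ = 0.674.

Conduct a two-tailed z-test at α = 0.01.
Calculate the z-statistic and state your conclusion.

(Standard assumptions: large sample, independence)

H₀: p = 0.76, H₁: p ≠ 0.76
Standard error: SE = √(p₀(1-p₀)/n) = √(0.76×0.24/606) = 0.017349
z-statistic: z = (p̂ - p₀)/SE = (0.674 - 0.76)/0.017349 = -4.9571
Critical value: z_0.005 = ±2.576
p-value < 0.0001
Decision: reject H₀ at α = 0.01

Answer: z = -4.9571, reject H₀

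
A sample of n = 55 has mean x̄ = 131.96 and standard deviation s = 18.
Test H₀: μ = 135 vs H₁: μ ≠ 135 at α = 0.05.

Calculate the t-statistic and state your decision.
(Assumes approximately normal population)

df = n - 1 = 54
SE = s/√n = 18/√55 = 2.4271
t = (x̄ - μ₀)/SE = (131.96 - 135)/2.4271 = -1.2525
Critical value: t_{0.025,54} = ±2.005
p-value ≈ 0.2158
Decision: fail to reject H₀

Answer: t = -1.2525, fail to reject H₀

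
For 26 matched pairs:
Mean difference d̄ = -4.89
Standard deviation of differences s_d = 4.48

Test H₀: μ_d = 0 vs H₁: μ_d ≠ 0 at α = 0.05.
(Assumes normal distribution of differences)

df = n - 1 = 25
SE = s_d/√n = 4.48/√26 = 0.8786
t = d̄/SE = -4.89/0.8786 = -5.5657
Critical value: t_{0.025,25} = ±2.060
p-value < 0.0001
Decision: reject H₀

Answer: t = -5.5657, reject H₀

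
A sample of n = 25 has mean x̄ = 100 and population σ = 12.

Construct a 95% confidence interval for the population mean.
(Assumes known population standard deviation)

Answer: (95.2960, 104.7040)

Derivation:
Confidence level: 95%, α = 0.05
z_0.025 = 1.960
SE = σ/√n = 12/√25 = 2.4000
Margin of error = 1.960 × 2.4000 = 4.7040
CI: x̄ ± margin = 100 ± 4.7040
CI: (95.2960, 104.7040)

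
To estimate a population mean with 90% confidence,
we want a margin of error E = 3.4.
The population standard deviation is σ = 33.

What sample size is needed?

Answer: n = 255

Derivation:
z_0.05 = 1.645
n = (z×σ/E)² = (1.645×33/3.4)²
n = 254.9188
Round up: n = 255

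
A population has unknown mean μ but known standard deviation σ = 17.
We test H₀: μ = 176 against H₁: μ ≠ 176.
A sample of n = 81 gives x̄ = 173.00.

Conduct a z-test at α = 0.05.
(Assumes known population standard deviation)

Standard error: SE = σ/√n = 17/√81 = 1.8889
z-statistic: z = (x̄ - μ₀)/SE = (173.00 - 176)/1.8889 = -1.5882
Critical value: ±1.960
p-value = 0.1122
Decision: fail to reject H₀

Answer: z = -1.5882, fail to reject H₀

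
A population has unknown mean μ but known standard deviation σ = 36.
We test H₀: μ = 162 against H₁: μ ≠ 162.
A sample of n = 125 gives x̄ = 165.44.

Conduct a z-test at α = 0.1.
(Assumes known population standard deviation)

Answer: z = 1.0684, fail to reject H₀

Derivation:
Standard error: SE = σ/√n = 36/√125 = 3.2199
z-statistic: z = (x̄ - μ₀)/SE = (165.44 - 162)/3.2199 = 1.0684
Critical value: ±1.645
p-value = 0.2853
Decision: fail to reject H₀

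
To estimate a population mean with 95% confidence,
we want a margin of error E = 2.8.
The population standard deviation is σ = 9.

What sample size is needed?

Answer: n = 40

Derivation:
z_0.025 = 1.960
n = (z×σ/E)² = (1.960×9/2.8)²
n = 39.6900
Round up: n = 40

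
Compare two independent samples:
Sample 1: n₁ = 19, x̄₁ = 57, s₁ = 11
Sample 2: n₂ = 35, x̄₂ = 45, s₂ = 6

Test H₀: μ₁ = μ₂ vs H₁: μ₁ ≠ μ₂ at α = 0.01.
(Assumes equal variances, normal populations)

Pooled variance: s²_p = [18×11² + 34×6²]/(52) = 65.4231
s_p = 8.0885
SE = s_p×√(1/n₁ + 1/n₂) = 8.0885×√(1/19 + 1/35) = 2.3049
t = (x̄₁ - x̄₂)/SE = (57 - 45)/2.3049 = 5.2063
df = 52, t-critical = ±2.674
Decision: reject H₀

Answer: t = 5.2063, reject H₀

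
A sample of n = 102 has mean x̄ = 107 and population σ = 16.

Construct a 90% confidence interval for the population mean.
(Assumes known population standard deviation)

Confidence level: 90%, α = 0.1
z_0.05 = 1.645
SE = σ/√n = 16/√102 = 1.5842
Margin of error = 1.645 × 1.5842 = 2.6060
CI: x̄ ± margin = 107 ± 2.6060
CI: (104.3940, 109.6060)

Answer: (104.3940, 109.6060)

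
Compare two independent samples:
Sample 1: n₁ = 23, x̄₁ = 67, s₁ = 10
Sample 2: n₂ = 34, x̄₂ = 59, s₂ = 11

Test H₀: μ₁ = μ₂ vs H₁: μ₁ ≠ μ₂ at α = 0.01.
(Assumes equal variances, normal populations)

Answer: t = 2.7924, reject H₀

Derivation:
Pooled variance: s²_p = [22×10² + 33×11²]/(55) = 112.6000
s_p = 10.6113
SE = s_p×√(1/n₁ + 1/n₂) = 10.6113×√(1/23 + 1/34) = 2.8649
t = (x̄₁ - x̄₂)/SE = (67 - 59)/2.8649 = 2.7924
df = 55, t-critical = ±2.668
Decision: reject H₀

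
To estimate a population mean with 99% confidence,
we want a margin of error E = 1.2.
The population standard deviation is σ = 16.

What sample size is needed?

z_0.005 = 2.576
n = (z×σ/E)² = (2.576×16/1.2)²
n = 1179.6935
Round up: n = 1180

Answer: n = 1180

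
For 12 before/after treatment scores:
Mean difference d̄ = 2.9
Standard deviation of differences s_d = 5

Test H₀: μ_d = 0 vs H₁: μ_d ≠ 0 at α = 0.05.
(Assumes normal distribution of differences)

Answer: t = 2.0091, fail to reject H₀

Derivation:
df = n - 1 = 11
SE = s_d/√n = 5/√12 = 1.4434
t = d̄/SE = 2.9/1.4434 = 2.0091
Critical value: t_{0.025,11} = ±2.201
p-value ≈ 0.0697
Decision: fail to reject H₀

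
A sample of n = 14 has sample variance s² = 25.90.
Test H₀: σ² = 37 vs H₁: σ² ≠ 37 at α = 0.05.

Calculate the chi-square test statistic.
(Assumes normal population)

Answer: χ² = 9.1000, fail to reject H₀

Derivation:
df = n - 1 = 13
χ² = (n-1)s²/σ₀² = 13×25.90/37 = 9.1000
Critical values: χ²_{0.975,13} = 5.009, χ²_{0.025,13} = 24.736
Rejection region: χ² < 5.009 or χ² > 24.736
Decision: fail to reject H₀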